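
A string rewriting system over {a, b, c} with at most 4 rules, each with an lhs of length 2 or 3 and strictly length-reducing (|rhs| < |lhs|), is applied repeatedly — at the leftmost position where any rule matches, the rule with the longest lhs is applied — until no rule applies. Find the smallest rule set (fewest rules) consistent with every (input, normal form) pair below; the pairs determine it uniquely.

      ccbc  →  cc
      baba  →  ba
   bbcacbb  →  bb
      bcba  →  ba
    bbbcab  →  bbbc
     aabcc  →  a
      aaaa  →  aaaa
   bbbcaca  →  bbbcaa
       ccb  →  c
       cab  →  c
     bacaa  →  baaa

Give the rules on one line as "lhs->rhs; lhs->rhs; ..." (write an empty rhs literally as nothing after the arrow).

  | ccbc => cc
  | baba => ba
  | bbcacbb => bbcabb => bbcb => bb
  | bcba => ba

ab->; ac->a; cb->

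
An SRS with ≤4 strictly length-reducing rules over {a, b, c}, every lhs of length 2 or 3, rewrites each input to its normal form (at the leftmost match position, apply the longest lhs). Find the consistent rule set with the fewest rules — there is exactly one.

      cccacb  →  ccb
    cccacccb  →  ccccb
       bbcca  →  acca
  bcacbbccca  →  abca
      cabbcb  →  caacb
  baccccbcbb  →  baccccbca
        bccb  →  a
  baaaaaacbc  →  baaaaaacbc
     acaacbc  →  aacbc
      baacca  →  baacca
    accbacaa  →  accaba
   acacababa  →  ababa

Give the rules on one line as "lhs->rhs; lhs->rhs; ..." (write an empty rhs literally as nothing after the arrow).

  | cccacb => ccb
  | cccacccb => ccccb
  | bbcca => acca
  | bcacbbccca => bbbccca => abccca => abca

aca->bb; bb->a; bcc->b; cac->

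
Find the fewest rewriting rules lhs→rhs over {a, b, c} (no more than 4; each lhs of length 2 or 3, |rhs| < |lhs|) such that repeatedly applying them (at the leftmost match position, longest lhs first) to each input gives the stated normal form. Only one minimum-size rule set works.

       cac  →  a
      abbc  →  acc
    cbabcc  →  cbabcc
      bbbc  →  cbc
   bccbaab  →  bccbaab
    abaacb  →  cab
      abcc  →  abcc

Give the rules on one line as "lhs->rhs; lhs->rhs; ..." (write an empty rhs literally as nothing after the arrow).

aba->cc; bb->c; cac->a

  | cac => a
  | abbc => acc
  | cbabcc
  | bbbc => cbc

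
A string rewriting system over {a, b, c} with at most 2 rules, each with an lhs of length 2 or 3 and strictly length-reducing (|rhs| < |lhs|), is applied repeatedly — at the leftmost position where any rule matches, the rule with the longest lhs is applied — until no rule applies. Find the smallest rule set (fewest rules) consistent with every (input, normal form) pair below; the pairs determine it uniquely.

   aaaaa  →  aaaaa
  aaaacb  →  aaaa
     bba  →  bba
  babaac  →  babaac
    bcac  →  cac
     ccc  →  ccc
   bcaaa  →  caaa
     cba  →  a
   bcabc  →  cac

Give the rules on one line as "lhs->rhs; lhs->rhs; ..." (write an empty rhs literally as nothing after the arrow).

bc->c; cb->

  | aaaaa
  | aaaacb => aaaa
  | bba
  | babaac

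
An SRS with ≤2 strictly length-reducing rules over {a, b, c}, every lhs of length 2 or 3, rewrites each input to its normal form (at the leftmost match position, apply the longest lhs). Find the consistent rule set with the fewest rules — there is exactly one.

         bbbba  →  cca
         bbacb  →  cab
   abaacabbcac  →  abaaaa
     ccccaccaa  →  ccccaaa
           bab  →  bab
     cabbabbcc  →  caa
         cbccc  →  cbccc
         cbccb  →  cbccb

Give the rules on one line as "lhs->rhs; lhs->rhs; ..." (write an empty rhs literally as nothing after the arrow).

  | bbbba => cbba => cca
  | bbacb => cacb => cab
  | abaacabbcac => abaaabbcac => abaaaccac => abaaacac => abaaaac => abaaaa
  | ccccaccaa => ccccacaa => ccccaaa

ac->a; bb->c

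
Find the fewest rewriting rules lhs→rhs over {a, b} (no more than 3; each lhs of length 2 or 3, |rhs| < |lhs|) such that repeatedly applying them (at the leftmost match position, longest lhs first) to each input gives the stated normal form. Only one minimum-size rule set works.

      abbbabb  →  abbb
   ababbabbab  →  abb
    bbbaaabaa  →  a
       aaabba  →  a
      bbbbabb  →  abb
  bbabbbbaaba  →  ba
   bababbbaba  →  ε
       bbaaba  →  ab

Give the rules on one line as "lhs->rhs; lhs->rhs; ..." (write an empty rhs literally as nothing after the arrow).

  | abbbabb => abaabb => ababb => abbb
  | ababbabbab => abbbabbab => abaabbab => ababbab => abbbab => abaab => abab => abb
  | bbbaaabaa => baaaabaa => baabaa => bbaa => aaa => a
  | aaabba => abba => aaa => a

aa->; aba->ab; bba->aa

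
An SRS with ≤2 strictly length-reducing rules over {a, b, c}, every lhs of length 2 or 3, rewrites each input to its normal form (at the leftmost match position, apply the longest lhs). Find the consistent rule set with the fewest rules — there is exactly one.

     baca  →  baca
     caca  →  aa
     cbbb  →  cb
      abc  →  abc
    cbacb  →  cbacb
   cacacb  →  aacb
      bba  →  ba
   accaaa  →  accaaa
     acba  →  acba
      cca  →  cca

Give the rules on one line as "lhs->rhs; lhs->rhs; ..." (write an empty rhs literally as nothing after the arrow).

bb->b; cac->a

  | baca
  | caca => aa
  | cbbb => cbb => cb
  | abc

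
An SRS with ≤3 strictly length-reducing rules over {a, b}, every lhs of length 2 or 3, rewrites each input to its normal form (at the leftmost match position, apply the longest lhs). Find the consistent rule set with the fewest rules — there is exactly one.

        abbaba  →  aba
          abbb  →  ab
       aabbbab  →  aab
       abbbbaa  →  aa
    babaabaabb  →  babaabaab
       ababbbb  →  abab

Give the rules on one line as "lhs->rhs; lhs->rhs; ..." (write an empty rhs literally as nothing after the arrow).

  | abbaba => aba
  | abbb => abb => ab
  | aabbbab => aabbab => aab
  | abbbbaa => abbbaa => abbaa => aa

bb->b; bba->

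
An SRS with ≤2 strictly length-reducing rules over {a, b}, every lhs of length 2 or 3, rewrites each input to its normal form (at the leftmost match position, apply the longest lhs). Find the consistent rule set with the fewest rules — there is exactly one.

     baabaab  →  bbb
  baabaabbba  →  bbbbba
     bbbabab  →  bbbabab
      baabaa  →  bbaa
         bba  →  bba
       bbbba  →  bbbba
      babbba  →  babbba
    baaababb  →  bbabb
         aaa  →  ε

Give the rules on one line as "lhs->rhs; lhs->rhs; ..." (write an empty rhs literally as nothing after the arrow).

aaa->; aab->b

  | baabaab => bbaab => bbb
  | baabaabbba => bbaabbba => bbbbba
  | bbbabab
  | baabaa => bbaa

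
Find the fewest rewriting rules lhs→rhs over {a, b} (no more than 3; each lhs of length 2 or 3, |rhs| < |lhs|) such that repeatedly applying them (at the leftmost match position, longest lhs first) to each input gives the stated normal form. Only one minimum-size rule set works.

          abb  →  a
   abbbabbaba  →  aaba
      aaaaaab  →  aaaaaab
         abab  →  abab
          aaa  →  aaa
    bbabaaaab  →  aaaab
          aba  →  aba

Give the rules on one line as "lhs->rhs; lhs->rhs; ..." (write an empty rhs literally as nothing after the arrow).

  | abb => a
  | abbbabbaba => ababbaba => abaaba => aaba
  | aaaaaab
  | abab

baa->a; bb->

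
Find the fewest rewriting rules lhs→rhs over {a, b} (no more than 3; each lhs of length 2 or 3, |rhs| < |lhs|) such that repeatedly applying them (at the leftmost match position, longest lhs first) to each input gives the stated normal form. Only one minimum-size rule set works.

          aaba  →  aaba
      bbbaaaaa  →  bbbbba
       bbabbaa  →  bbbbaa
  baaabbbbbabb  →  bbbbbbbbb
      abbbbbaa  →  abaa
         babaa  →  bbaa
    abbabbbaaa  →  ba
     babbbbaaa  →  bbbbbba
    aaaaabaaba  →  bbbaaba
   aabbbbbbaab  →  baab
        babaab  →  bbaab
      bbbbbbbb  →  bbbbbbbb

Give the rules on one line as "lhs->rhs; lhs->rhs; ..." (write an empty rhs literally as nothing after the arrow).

aaa->ba; abb->a; bab->bb

  | aaba
  | bbbaaaaa => bbbbaaa => bbbbba
  | bbabbaa => bbbbaa
  | baaabbbbbabb => bbabbbbbabb => bbbbbbbabb => bbbbbbbbb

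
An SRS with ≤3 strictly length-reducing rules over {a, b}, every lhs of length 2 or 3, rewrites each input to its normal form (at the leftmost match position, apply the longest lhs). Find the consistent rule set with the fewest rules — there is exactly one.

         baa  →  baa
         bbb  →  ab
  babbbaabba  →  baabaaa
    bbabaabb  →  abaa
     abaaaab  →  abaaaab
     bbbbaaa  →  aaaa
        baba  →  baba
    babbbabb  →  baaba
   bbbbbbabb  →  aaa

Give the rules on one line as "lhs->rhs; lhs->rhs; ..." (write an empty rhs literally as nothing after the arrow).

  | baa
  | bbb => ab
  | babbbaabba => baabaabba => baabaaa
  | bbabaabb => abaabb => abaa

bb->; bbb->ab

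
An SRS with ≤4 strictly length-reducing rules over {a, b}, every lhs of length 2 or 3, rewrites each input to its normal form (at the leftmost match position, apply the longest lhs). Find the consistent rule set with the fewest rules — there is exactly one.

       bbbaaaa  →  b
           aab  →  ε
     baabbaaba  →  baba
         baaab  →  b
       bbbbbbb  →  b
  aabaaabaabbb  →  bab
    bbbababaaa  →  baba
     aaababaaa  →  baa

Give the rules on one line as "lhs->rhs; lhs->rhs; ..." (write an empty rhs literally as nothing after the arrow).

  | bbbaaaa => baaaa => bba => b
  | aab => ε
  | baabbaaba => bbaaba => baba
  | baaab => bbb => b

aaa->b; aab->; bb->; bba->b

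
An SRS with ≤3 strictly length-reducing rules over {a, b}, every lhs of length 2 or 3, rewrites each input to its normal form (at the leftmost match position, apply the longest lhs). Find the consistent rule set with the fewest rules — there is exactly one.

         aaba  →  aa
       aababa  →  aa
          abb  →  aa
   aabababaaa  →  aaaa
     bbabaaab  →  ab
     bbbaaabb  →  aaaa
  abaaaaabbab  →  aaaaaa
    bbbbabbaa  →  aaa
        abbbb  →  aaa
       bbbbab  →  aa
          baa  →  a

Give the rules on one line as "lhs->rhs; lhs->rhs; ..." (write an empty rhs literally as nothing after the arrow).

  | aaba => aa
  | aababa => aaba => aa
  | abb => aa
  | aabababaaa => aababaaa => aabaaa => aaaa

ba->; bb->a; bba->b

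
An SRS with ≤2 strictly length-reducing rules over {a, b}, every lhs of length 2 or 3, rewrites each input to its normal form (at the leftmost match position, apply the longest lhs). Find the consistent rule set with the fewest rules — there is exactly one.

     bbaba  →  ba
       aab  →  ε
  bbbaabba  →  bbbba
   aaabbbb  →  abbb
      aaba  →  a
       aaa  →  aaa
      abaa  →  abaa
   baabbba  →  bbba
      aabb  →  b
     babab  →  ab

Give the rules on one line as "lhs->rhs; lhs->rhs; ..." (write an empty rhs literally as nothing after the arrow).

  | bbaba => ba
  | aab => ε
  | bbbaabba => bbbba
  | aaabbbb => abbb

aab->; bab->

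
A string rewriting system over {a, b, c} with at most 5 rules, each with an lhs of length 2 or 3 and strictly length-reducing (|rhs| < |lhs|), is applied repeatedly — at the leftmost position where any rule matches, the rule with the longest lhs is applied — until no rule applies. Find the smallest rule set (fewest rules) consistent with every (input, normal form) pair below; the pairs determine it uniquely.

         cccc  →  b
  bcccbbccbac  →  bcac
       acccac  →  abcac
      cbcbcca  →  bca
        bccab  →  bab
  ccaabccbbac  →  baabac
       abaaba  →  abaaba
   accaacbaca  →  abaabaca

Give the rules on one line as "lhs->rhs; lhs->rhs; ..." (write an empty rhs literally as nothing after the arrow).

bb->b; bcb->bc; cb->b; cc->b

  | cccc => bcc => bb => b
  | bcccbbccbac => bbcbbccbac => bcbbccbac => bcbccbac => bcccbac => bbcbac => bcbac => bcac
  | acccac => abcac
  | cbcbcca => bcbcca => bccca => bbca => bca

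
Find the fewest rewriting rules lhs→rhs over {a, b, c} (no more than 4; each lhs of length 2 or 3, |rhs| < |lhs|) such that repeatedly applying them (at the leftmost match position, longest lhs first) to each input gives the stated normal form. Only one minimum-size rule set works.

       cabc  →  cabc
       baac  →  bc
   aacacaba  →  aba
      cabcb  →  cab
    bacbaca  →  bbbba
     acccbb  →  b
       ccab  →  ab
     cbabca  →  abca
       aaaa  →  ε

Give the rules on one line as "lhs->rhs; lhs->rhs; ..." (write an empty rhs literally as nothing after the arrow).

aa->; ac->b; cb->; cca->a

  | cabc
  | baac => bc
  | aacacaba => cacaba => cbaba => aba
  | cabcb => cab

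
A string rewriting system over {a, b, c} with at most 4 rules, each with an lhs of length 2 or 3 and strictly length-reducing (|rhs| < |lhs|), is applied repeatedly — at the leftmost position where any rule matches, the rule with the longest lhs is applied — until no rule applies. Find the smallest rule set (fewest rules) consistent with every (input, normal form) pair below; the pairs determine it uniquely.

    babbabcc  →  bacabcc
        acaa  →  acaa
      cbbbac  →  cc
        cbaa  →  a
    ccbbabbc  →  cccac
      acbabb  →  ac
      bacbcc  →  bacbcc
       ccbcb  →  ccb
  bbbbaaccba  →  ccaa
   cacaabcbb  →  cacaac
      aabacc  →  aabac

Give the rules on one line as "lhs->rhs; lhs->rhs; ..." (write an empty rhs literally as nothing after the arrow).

  | babbabcc => bacabcc
  | acaa
  | cbbbac => ccbac => cc
  | cbaa => a

acc->ac; bb->c; bcb->b; cba->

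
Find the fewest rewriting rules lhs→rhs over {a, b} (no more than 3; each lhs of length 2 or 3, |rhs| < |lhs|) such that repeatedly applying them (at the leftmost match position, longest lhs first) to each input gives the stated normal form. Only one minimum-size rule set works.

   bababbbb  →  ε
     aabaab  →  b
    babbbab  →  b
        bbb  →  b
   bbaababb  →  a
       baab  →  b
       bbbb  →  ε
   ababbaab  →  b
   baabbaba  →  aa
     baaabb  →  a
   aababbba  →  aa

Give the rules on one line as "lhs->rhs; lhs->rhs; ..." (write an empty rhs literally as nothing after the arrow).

aab->b; ba->a; bb->

  | bababbbb => ababbbb => aabbbb => bbbb => bb => ε
  | aabaab => baab => aab => b
  | babbbab => abbbab => abab => aab => b
  | bbb => b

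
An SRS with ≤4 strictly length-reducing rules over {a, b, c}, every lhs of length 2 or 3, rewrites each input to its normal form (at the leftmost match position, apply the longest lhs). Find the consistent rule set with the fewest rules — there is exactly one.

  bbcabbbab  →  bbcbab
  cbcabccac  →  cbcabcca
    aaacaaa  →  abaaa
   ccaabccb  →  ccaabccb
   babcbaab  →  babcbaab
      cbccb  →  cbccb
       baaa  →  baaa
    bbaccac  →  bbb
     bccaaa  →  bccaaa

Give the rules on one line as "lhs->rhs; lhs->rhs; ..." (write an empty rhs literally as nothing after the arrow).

  | bbcabbbab => bbcbab
  | cbcabccac => cbcabcca
  | aaacaaa => abaaa
  | ccaabccb

aac->b; abb->; ac->a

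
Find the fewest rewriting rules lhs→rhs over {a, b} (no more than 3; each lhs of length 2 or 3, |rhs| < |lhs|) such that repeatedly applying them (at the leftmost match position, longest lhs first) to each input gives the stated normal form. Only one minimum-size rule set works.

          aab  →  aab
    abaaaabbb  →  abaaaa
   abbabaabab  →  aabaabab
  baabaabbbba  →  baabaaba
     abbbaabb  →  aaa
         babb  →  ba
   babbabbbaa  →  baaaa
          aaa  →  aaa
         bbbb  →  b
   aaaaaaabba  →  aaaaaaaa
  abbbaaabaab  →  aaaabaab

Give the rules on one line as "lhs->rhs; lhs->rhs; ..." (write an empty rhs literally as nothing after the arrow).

  | aab
  | abaaaabbb => abaaaa
  | abbabaabab => aabaabab
  | baabaabbbba => baabaaba

bb->; bbb->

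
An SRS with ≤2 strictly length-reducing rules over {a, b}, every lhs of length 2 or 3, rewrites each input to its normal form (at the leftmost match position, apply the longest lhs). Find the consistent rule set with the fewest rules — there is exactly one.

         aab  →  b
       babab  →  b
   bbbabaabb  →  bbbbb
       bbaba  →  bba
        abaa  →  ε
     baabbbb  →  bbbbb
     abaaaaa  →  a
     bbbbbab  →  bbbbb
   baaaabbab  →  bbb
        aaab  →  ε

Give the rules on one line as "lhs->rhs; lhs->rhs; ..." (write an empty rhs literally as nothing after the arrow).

  | aab => b
  | babab => bab => b
  | bbbabaabb => bbbaabb => bbbbb
  | bbaba => bba

aa->; ab->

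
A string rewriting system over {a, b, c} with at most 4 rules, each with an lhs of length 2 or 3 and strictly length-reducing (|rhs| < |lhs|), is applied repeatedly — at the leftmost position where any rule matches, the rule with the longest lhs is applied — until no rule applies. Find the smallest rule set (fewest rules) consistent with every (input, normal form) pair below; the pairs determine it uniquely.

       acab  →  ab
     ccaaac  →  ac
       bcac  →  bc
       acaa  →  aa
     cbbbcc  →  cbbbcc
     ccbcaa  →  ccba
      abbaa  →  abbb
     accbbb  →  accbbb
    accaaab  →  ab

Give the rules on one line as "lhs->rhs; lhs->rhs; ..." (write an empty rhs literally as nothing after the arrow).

aab->ab; baa->bb; ca->

  | acab => ab
  | ccaaac => caac => ac
  | bcac => bc
  | acaa => aa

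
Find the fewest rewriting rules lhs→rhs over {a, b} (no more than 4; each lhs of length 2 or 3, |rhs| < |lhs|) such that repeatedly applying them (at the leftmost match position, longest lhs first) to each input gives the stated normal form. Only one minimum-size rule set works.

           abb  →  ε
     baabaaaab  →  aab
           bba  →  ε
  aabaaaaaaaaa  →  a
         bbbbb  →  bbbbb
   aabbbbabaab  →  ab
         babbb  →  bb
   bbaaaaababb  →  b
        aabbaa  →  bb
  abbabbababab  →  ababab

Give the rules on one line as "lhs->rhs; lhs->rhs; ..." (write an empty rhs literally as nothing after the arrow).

  | abb => ε
  | baabaaaab => baaaab => aab
  | bba => ε
  | aabaaaaaaaaa => aaaaaaaaa => bbaaaaaa => aaaaa => bbaa => a

aaa->bb; abb->; baa->; bba->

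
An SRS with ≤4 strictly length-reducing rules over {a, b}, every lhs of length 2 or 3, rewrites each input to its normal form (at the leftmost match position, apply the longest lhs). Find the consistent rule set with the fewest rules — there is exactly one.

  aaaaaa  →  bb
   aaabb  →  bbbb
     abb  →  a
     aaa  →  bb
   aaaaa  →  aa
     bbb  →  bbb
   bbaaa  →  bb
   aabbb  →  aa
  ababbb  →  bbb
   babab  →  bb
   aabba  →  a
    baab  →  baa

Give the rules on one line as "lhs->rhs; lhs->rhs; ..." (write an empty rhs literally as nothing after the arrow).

aaa->bb; ab->a; aba->; bba->a

  | aaaaaa => bbaaa => aaa => bb
  | aaabb => bbbb
  | abb => ab => a
  | aaa => bb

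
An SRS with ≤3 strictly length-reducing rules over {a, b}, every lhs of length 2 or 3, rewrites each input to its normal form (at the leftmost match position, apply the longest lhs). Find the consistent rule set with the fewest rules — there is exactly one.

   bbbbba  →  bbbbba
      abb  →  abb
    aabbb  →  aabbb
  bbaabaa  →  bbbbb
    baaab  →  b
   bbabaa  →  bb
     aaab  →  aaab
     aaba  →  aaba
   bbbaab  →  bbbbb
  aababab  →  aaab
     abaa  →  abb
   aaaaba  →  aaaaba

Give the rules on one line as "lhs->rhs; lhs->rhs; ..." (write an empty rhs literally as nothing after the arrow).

baa->bb; bab->

  | bbbbba
  | abb
  | aabbb
  | bbaabaa => bbbbaa => bbbbb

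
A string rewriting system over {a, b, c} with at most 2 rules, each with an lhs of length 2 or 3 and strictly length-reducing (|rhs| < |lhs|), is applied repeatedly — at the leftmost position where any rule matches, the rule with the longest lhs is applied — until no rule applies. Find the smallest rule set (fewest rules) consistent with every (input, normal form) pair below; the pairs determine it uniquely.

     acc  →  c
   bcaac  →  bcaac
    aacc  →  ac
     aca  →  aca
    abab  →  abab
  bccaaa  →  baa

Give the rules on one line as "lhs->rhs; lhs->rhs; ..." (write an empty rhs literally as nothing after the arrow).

acc->c; cca->

  | acc => c
  | bcaac
  | aacc => ac
  | aca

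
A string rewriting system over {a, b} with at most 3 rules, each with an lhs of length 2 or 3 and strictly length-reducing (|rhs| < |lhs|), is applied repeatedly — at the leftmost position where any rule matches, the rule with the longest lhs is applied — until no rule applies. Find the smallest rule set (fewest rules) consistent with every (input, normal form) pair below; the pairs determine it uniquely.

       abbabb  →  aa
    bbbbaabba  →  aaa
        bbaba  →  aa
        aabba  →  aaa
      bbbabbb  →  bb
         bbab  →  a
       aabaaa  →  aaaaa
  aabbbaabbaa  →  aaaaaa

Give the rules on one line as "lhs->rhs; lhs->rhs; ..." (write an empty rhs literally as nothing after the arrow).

ab->a; bab->; bba->a

  | abbabb => ababb => aabb => aab => aa
  | bbbbaabba => bbaabba => aabba => aaba => aaa
  | bbaba => aba => aa
  | aabba => aaba => aaa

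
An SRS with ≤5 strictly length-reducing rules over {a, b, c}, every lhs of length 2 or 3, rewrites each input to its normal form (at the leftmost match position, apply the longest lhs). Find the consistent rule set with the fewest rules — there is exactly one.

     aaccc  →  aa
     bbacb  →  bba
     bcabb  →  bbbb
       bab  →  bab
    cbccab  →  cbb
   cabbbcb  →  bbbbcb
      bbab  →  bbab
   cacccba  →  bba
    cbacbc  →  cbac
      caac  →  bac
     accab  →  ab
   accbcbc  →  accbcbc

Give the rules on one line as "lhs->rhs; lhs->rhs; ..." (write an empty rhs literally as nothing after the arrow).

acb->a; ca->b; cca->; ccc->

  | aaccc => aa
  | bbacb => bba
  | bcabb => bbbb
  | bab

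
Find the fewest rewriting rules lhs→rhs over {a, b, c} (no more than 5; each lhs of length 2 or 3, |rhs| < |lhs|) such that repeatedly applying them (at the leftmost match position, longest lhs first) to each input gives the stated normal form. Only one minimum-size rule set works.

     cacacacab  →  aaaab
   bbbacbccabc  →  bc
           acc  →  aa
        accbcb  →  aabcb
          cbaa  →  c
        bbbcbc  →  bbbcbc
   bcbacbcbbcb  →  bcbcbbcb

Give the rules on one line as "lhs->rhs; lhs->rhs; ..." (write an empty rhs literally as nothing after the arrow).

ba->; bac->a; ca->c; cc->a

  | cacacacab => ccacacab => aacacab => aaccab => aaaab
  | bbbacbccabc => bbabccabc => bbccabc => bbaabc => babc => bc
  | acc => aa
  | accbcb => aabcb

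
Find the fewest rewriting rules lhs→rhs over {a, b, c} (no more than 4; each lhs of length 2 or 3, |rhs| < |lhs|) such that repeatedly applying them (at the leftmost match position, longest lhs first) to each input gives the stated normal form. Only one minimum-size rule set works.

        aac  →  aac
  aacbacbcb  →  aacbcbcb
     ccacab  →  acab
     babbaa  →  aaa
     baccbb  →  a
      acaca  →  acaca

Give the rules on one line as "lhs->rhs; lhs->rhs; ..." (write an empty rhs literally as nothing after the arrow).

  | aac
  | aacbacbcb => aacbcbcb
  | ccacab => acab
  | babbaa => bbbaa => aaa

ba->b; bbb->a; cc->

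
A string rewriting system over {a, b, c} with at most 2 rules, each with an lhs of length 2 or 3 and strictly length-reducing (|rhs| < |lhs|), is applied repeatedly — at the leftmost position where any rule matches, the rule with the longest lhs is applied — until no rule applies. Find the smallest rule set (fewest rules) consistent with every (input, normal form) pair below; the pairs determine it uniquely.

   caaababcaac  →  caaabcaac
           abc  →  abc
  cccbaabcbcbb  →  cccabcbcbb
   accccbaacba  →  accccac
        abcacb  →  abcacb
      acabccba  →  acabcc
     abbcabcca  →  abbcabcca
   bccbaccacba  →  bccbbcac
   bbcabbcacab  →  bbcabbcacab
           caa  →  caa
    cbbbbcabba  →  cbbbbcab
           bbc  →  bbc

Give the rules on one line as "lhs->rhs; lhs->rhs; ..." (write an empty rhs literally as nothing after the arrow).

ba->; bac->bb

  | caaababcaac => caaabcaac
  | abc
  | cccbaabcbcbb => cccabcbcbb
  | accccbaacba => accccacba => accccac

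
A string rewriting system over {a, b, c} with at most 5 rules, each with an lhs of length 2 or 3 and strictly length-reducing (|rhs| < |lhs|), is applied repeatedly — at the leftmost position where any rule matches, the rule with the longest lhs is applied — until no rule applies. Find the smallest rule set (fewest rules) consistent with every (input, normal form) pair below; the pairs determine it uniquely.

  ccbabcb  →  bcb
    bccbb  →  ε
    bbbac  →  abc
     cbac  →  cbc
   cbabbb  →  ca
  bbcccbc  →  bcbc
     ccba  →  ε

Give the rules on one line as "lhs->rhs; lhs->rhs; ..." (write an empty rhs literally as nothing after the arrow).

  | ccbabcb => bbabcb => aabcb => bcb
  | bccbb => bbbb => abb => aa => ε
  | bbbac => abac => abc
  | cbac => cbc

aa->; ac->c; bb->a; cc->b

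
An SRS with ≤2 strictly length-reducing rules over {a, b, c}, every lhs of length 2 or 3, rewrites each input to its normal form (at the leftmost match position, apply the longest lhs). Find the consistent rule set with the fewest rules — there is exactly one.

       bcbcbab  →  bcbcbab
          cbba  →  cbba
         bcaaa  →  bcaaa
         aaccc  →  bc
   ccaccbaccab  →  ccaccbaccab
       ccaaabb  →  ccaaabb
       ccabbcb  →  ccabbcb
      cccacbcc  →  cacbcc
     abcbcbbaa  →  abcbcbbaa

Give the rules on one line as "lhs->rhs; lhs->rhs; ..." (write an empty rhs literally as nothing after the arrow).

aac->bc; ccc->c

  | bcbcbab
  | cbba
  | bcaaa
  | aaccc => bccc => bc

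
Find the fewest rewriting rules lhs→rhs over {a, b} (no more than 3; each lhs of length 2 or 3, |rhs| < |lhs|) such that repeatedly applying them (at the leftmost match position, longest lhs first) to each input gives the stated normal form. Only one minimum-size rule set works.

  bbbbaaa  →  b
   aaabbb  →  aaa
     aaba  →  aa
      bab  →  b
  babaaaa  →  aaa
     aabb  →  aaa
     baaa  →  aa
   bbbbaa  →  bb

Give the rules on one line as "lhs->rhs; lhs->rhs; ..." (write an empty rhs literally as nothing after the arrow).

ab->; abb->aa; ba->

  | bbbbaaa => bbbaa => bba => b
  | aaabbb => aaaab => aaa
  | aaba => aa
  | bab => b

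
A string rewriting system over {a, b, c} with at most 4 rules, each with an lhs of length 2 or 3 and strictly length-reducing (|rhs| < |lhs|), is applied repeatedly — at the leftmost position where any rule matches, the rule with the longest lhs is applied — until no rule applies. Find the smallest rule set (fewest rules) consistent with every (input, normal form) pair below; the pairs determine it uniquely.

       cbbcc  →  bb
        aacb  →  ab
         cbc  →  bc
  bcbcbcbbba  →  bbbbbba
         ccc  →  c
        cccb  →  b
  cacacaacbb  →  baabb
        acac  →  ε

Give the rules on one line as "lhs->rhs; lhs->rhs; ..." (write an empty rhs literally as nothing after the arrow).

ac->; cac->ba; cb->b; cc->

  | cbbcc => bbcc => bb
  | aacb => ab
  | cbc => bc
  | bcbcbcbbba => bbcbcbbba => bbbcbbba => bbbbbba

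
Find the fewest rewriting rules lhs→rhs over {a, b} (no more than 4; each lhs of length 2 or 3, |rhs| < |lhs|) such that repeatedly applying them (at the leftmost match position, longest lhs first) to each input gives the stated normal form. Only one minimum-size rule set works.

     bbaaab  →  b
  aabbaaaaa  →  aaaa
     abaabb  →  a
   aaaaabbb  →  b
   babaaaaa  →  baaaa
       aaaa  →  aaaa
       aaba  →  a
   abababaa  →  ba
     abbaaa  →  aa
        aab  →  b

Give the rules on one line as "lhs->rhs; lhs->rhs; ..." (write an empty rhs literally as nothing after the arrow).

  | bbaaab => aab => ab => b
  | aabbaaaaa => abbaaaaa => bbaaaaa => aaaa
  | abaabb => abb => bb => a
  | aaaaabbb => aaaabbb => aaabbb => aabbb => abbb => bbb => ab => b

ab->b; aba->; bb->a; bba->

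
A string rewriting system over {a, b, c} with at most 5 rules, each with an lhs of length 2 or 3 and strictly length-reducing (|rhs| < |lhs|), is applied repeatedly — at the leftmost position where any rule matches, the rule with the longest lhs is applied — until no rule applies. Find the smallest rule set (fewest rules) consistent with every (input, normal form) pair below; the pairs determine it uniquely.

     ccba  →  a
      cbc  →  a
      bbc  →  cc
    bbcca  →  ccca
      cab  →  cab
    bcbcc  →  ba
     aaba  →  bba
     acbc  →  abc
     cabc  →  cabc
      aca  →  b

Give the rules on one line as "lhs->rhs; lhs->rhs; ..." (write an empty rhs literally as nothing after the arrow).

  | ccba => caa => cb => a
  | cbc => ac => a
  | bbc => cc
  | bbcca => ccca

aa->b; ac->a; bbc->cc; cb->a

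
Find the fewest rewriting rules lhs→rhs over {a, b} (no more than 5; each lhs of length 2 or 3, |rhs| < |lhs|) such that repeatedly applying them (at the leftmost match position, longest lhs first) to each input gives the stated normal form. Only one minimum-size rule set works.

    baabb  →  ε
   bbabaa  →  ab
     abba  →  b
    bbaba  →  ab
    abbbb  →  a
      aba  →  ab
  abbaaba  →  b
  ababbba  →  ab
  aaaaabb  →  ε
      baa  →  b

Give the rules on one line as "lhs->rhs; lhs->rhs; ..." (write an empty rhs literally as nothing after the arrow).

aa->b; ba->b; bab->b; bb->

  | baabb => babb => bb => ε
  | bbabaa => abaa => aba => ab
  | abba => aa => b
  | bbaba => aba => ab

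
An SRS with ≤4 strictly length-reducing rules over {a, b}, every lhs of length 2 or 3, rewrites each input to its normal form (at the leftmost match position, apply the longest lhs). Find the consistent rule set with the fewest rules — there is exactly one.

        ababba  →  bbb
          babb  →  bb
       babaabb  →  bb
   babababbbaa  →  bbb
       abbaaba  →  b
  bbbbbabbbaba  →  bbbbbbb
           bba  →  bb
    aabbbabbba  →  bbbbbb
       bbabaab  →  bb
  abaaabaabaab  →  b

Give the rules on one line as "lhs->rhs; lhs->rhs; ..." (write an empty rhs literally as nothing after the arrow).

aa->b; ab->a; ba->b; bab->b

  | ababba => aabba => bbba => bbb
  | babb => bb
  | babaabb => baabb => babb => bb
  | babababbbaa => bababbbaa => babbbaa => bbbaa => bbba => bbb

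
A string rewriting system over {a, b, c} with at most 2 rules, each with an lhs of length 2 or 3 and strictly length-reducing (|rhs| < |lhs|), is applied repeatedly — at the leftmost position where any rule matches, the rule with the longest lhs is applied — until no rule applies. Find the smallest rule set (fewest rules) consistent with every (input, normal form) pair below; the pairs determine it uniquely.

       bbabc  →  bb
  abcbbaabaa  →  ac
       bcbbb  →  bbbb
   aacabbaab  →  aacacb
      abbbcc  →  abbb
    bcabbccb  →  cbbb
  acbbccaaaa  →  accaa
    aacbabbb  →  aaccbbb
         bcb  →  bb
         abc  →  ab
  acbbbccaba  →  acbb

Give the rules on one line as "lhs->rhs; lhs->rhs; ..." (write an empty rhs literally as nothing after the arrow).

ba->c; bc->b

  | bbabc => bcbc => bbc => bb
  | abcbbaabaa => abbbaabaa => abbcabaa => abbabaa => abcbaa => abbaa => abca => aba => ac
  | bcbbb => bbbb
  | aacabbaab => aacabcab => aacabab => aacacb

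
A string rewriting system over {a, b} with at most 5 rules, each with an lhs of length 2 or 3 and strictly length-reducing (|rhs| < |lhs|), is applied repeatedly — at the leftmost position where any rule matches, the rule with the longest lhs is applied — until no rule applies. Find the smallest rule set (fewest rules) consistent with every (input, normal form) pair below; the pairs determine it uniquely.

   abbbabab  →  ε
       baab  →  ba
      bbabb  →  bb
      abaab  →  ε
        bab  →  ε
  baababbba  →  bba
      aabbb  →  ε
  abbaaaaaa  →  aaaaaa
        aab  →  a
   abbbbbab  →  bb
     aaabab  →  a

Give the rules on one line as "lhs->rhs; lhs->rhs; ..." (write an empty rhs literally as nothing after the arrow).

  | abbbabab => babab => ab => ε
  | baab => ba
  | bbabb => bb
  | abaab => ab => ε

ab->; aba->; abb->; bab->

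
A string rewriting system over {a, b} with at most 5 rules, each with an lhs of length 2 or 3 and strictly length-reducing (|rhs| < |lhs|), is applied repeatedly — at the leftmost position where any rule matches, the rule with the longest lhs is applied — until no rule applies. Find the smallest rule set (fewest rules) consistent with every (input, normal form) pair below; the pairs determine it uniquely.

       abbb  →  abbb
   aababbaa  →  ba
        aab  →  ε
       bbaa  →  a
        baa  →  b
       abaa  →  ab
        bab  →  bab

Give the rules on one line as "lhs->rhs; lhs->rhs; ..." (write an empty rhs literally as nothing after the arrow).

aa->; aaa->b; aab->aa; bba->

  | abbb
  | aababbaa => aaabbaa => bbbaa => ba
  | aab => aa => ε
  | bbaa => a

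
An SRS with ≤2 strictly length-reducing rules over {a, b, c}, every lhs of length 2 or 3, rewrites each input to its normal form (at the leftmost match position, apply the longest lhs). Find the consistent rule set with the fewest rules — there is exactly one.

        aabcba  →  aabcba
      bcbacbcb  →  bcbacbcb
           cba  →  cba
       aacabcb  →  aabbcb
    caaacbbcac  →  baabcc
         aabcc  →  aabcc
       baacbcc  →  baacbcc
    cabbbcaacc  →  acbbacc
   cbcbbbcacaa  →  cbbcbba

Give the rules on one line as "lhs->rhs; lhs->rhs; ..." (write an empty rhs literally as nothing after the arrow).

bbb->ac; ca->b

  | aabcba
  | bcbacbcb
  | cba
  | aacabcb => aabbcb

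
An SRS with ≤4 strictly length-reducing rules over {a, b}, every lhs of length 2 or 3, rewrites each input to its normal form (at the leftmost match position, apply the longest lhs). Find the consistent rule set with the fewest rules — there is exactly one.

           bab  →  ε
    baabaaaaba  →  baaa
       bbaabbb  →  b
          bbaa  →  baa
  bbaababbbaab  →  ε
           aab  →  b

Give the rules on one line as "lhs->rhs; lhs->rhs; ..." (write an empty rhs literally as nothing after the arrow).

ab->b; aba->; bab->; bb->b

  | bab => ε
  | baabaaaaba => baaaaba => baaa
  | bbaabbb => baabbb => babbb => bb => b
  | bbaa => baa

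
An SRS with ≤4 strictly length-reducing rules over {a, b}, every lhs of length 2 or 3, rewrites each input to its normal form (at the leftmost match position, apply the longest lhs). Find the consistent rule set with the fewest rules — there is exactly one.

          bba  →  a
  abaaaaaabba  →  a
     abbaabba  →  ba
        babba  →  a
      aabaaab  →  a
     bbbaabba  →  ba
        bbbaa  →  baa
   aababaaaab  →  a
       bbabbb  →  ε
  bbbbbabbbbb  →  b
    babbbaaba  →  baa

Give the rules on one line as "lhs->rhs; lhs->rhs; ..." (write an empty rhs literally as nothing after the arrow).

aaa->aa; ab->; bb->

  | bba => a
  | abaaaaaabba => aaaaaabba => aaaaabba => aaaabba => aaabba => aabba => aba => a
  | abbaabba => baabba => baba => ba
  | babba => bba => a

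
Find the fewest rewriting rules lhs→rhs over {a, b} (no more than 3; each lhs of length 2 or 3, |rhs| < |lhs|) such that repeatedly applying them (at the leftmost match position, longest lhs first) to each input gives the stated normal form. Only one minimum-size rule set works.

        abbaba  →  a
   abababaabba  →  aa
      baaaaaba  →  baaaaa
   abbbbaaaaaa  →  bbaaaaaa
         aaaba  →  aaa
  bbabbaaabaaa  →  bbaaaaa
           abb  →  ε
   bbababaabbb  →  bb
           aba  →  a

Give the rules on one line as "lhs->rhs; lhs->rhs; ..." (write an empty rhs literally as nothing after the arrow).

  | abbaba => aba => a
  | abababaabba => ababaabba => abaabba => aabba => aa
  | baaaaaba => baaaaa
  | abbbbaaaaaa => bbaaaaaa

ab->; abb->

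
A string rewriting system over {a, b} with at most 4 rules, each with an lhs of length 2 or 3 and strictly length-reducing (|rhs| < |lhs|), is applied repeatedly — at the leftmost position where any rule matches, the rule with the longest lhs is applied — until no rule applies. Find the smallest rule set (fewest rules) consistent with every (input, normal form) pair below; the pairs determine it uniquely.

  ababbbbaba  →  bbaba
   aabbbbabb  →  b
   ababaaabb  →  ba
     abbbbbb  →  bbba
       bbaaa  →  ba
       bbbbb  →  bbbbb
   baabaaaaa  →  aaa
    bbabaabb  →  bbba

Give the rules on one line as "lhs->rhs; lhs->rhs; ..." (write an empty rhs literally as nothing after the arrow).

  | ababbbbaba => abbabbaba => baabbaba => bbaba
  | aabbbbabb => abbbabb => bababb => babba => bbaa => b
  | ababaaabb => abaabb => abb => ba
  | abbbbbb => babbbb => bbabb => bbba

aab->a; abb->ba; baa->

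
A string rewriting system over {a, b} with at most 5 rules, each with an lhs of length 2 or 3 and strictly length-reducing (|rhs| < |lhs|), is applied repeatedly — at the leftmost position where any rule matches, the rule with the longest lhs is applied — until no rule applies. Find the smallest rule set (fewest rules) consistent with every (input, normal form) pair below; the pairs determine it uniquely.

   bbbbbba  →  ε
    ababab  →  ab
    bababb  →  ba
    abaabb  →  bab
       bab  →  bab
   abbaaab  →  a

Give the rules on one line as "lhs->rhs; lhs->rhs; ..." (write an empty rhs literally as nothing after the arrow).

aab->ba; aba->a; bb->; bba->

  | bbbbbba => bbbba => bba => ε
  | ababab => abab => ab
  | bababb => babb => ba
  | abaabb => aabb => bab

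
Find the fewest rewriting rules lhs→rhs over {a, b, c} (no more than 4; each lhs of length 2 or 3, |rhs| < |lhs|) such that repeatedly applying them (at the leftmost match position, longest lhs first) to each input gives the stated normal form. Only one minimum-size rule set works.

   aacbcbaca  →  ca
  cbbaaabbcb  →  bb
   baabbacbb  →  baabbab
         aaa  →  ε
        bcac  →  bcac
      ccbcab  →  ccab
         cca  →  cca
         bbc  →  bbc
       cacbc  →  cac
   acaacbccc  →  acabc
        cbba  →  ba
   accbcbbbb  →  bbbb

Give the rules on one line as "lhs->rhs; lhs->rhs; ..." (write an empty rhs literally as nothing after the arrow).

  | aacbcbaca => aacbaca => aaaca => ca
  | cbbaaabbcb => baaabbcb => bbbcb => bb
  | baabbacbb => baabbab
  | aaa => ε

aaa->; acc->b; bcb->; cb->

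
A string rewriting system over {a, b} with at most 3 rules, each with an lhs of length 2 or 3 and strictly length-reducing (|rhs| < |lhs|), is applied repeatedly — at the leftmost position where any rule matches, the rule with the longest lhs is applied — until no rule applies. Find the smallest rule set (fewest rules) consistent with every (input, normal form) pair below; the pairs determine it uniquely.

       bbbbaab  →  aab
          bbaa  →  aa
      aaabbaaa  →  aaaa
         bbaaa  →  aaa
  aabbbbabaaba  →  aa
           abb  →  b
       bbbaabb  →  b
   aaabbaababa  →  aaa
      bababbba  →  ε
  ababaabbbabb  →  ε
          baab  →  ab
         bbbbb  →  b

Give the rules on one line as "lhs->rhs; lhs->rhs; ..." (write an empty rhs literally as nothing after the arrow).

abb->b; ba->; bb->

  | bbbbaab => bbaab => aab
  | bbaa => aa
  | aaabbaaa => aabaaa => aaaa
  | bbaaa => aaa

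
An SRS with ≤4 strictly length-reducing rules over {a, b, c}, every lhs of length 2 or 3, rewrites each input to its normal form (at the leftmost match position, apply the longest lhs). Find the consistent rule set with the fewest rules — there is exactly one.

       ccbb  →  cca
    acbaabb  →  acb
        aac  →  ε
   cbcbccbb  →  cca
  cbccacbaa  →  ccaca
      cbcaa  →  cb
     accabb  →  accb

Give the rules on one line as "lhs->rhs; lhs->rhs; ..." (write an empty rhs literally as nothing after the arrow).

  | ccbb => cca
  | acbaabb => acbbbb => acabb => acaa => acb
  | aac => bc => ε
  | cbcbccbb => cbccbb => ccbb => cca

aa->b; bb->a; bc->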